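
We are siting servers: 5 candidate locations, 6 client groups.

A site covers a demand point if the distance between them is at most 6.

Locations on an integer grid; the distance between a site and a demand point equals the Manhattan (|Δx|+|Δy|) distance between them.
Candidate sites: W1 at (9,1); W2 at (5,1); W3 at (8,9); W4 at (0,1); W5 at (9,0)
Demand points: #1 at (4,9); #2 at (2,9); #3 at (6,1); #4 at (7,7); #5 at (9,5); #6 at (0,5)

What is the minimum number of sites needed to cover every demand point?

Coverage sets (demand points within 6 of each site):
  W1: {#3, #5}
  W2: {#3}
  W3: {#1, #2, #4, #5}
  W4: {#3, #6}
  W5: {#3, #5}
No single site covers all 6 demand points.
But {W3, W4} covers everything, so the minimum is 2.

2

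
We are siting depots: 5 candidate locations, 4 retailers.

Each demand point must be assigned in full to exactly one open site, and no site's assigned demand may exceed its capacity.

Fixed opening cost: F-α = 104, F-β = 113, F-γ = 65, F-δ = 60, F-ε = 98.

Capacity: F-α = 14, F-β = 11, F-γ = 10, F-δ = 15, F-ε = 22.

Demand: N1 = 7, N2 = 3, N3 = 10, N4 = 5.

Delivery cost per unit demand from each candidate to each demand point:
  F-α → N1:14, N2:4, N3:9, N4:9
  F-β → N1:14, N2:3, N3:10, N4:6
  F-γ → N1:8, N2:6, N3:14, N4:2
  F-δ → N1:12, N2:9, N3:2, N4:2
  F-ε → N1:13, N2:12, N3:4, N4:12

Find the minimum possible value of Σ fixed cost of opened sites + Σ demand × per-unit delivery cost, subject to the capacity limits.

229

Open {F-γ, F-δ}; cheapest assignment that respects the capacities:
  F-γ (cap 10, load 10): N1, N2 — cost 7×8 + 3×6 = 74
  F-δ (cap 15, load 15): N3, N4 — cost 10×2 + 5×2 = 30
  Shipping 104, fixed 125 → total 229.
  Any other capacity-feasible assignment to {F-γ, F-δ} ships for at least 104.
Compare {F-α, F-δ}: its best feasible assignment gives total 304.
Compare {F-β, F-δ}: its best feasible assignment gives total 310.
Every other set of open sites that can feasibly serve all demand totals ≥ 304 even under its best assignment. Minimum: 229.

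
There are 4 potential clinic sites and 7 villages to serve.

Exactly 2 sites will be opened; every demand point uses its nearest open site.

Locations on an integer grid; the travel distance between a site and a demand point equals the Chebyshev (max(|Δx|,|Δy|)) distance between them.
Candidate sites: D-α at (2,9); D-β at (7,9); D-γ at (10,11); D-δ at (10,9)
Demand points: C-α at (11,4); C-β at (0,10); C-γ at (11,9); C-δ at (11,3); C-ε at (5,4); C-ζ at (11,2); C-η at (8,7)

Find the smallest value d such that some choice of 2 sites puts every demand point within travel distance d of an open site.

Open {D-α, D-β}.
  Farthest demand point is C-ζ at travel distance 7 (to D-β); all others are ≤ 7.
With {D-α, D-δ} the worst case is 7.
With {D-β, D-γ} the worst case is 7.
No size-2 selection achieves below 7.

7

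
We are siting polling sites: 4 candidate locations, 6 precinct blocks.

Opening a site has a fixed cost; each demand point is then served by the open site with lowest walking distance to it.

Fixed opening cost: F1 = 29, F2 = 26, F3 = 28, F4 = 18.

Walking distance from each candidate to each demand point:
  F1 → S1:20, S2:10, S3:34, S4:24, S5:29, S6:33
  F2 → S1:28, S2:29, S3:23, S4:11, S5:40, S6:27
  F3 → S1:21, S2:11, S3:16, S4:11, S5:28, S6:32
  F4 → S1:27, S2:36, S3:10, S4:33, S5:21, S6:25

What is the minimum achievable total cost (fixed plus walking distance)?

Open {F3, F4}: assign each demand point to its cheapest open site.
  S1→F3 21, S2→F3 11, S3→F4 10, S4→F3 11, S5→F4 21, S6→F4 25
  walking distance 99, fixed 46 → total 145.
Compare {F3}: walking distance 119 + fixed 28 = 147.
Compare {F1, F4}: walking distance 110 + fixed 47 = 157.
Compare {F2, F4}: walking distance 123 + fixed 44 = 167.
All other subsets cost ≥ 147. Minimum total cost: 145.

145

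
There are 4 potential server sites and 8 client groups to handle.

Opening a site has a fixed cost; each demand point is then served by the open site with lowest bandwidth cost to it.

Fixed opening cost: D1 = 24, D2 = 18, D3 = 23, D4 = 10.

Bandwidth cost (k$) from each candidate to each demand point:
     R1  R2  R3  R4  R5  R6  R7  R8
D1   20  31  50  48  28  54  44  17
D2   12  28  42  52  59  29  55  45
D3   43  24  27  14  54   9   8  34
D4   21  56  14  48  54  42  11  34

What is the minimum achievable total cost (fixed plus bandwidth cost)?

191

Open {D1, D3, D4}: assign each demand point to its cheapest open site.
  R1→D1 20, R2→D3 24, R3→D4 14, R4→D3 14, R5→D1 28, R6→D3 9, R7→D3 8, R8→D1 17
  bandwidth cost 134, fixed 57 → total 191.
Compare {D1, D3}: bandwidth cost 147 + fixed 47 = 194.
Compare {D1, D2, D3, D4}: bandwidth cost 126 + fixed 75 = 201.
Compare {D1, D2, D3}: bandwidth cost 139 + fixed 65 = 204.
All other subsets cost ≥ 194. Minimum total cost: 191.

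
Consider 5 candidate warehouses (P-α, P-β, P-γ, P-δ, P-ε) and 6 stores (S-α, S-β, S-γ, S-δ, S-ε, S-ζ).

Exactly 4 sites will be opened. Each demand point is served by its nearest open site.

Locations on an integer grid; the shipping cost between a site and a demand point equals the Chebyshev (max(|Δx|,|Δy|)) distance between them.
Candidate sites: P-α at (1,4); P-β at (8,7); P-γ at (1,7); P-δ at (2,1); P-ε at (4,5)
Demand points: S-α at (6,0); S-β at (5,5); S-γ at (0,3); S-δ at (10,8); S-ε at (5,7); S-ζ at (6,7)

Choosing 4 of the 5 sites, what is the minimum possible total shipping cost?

12

Open {P-α, P-β, P-δ, P-ε}.
  S-α→P-δ 4, S-β→P-ε 1, S-γ→P-α 1, S-δ→P-β 2, S-ε→P-ε 2, S-ζ→P-β 2  ⇒ total 12.
Compare {P-α, P-β, P-γ, P-ε}: total 13.
Compare {P-β, P-γ, P-δ, P-ε}: total 13.
No size-4 selection does better; minimum is 12.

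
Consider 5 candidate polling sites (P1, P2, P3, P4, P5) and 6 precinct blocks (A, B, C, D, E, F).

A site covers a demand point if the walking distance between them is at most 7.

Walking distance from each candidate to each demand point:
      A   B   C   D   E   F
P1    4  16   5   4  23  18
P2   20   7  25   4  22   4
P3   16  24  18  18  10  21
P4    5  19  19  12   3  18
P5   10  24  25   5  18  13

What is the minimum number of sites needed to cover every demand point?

Coverage sets (demand points within 7 of each site):
  P1: {A, C, D}
  P2: {B, D, F}
  P3: {}
  P4: {A, E}
  P5: {D}
No 2 sites suffice: every size-2 union leaves at least one demand point uncovered.
But {P1, P2, P4} covers everything, so the minimum is 3.

3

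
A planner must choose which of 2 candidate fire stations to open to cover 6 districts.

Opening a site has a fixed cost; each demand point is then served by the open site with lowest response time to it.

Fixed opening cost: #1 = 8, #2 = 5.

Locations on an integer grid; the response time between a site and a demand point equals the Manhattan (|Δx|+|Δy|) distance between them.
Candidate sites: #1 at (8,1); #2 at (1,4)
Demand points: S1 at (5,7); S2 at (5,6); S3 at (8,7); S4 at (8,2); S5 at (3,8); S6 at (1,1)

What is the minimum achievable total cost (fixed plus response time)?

Open {#1, #2}: assign each demand point to its cheapest open site.
  S1→#2 7, S2→#2 6, S3→#1 6, S4→#1 1, S5→#2 6, S6→#2 3
  response time 29, fixed 13 → total 42.
Compare {#2}: response time 41 + fixed 5 = 46.
Compare {#1}: response time 43 + fixed 8 = 51.

42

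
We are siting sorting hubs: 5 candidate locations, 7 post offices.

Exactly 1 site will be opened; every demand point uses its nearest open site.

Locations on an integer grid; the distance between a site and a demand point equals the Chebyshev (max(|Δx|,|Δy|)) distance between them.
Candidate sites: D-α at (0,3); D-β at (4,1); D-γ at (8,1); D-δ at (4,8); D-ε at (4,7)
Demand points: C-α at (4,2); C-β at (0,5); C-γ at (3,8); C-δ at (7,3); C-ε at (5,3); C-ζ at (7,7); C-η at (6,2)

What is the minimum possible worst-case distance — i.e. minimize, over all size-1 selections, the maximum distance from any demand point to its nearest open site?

5

Open {D-ε}.
  Farthest demand point is C-α at distance 5 (to D-ε); all others are ≤ 5.
With {D-δ} the worst case is 6.
With {D-α} the worst case is 7.
No size-1 selection achieves below 5.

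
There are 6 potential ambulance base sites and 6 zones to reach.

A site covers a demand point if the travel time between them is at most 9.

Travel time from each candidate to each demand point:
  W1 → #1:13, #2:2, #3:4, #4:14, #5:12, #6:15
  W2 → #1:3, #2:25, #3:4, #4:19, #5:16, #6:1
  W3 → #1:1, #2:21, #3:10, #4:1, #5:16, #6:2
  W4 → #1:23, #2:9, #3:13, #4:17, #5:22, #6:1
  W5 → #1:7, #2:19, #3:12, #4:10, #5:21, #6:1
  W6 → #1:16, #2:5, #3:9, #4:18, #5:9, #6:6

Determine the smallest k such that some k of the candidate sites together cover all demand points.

2

Coverage sets (demand points within 9 of each site):
  W1: {#2, #3}
  W2: {#1, #3, #6}
  W3: {#1, #4, #6}
  W4: {#2, #6}
  W5: {#1, #6}
  W6: {#2, #3, #5, #6}
No single site covers all 6 demand points.
But {W3, W6} covers everything, so the minimum is 2.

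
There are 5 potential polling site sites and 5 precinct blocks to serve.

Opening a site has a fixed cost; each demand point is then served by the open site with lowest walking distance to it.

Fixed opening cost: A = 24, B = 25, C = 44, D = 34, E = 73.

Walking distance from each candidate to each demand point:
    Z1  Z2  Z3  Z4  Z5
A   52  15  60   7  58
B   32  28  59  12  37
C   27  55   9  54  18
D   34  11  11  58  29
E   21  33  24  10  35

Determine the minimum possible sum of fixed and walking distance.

Open {A, C}: assign each demand point to its cheapest open site.
  Z1→C 27, Z2→A 15, Z3→C 9, Z4→A 7, Z5→C 18
  walking distance 76, fixed 68 → total 144.
Compare {A, D}: walking distance 92 + fixed 58 = 150.
Compare {B, D}: walking distance 95 + fixed 59 = 154.
Compare {B, C}: walking distance 94 + fixed 69 = 163.
All other subsets cost ≥ 150. Minimum total cost: 144.

144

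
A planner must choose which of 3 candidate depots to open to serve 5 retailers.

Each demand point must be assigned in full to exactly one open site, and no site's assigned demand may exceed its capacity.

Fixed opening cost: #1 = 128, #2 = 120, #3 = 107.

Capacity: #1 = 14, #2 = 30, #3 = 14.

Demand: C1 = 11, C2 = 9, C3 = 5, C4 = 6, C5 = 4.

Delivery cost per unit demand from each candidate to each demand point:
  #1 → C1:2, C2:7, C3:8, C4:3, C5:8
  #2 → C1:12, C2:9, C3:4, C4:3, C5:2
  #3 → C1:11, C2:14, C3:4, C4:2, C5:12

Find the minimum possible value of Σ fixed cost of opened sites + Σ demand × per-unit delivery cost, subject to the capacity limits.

Open {#1, #2}; cheapest assignment that respects the capacities:
  #1 (cap 14, load 11): C1 — cost 11×2 = 22
  #2 (cap 30, load 24): C2, C3, C4, C5 — cost 9×9 + 5×4 + 6×3 + 4×2 = 127
  Shipping 149, fixed 248 → total 397.
  Any other capacity-feasible assignment to {#1, #2} ships for at least 149.
Compare {#2, #3}: its best feasible assignment gives total 475.
Compare {#1, #2, #3}: its best feasible assignment gives total 498.
Every other set of open sites that can feasibly serve all demand totals ≥ 475 even under its best assignment. Minimum: 397.

397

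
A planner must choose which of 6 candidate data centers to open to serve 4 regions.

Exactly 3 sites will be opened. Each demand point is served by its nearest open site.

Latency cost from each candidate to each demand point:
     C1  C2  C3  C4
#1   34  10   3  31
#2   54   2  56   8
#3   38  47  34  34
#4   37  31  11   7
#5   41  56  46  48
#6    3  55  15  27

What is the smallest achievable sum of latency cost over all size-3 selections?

16

Open {#1, #2, #6}.
  C1→#6 3, C2→#2 2, C3→#1 3, C4→#2 8  ⇒ total 16.
Compare {#1, #4, #6}: total 23.
Compare {#2, #4, #6}: total 23.
No size-3 selection does better; minimum is 16.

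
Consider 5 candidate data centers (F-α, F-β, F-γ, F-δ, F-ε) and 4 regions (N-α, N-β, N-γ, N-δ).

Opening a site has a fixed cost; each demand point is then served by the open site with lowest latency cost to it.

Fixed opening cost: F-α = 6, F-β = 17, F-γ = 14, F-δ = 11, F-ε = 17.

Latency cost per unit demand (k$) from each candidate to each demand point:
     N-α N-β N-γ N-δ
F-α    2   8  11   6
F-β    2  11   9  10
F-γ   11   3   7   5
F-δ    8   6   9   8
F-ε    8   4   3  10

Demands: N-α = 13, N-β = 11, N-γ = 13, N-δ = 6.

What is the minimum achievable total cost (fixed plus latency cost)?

165

Open {F-α, F-γ, F-ε}: assign each demand point to its cheapest open site.
  N-α→F-α 13×2=26, N-β→F-γ 11×3=33, N-γ→F-ε 13×3=39, N-δ→F-γ 6×5=30
  latency cost 128, fixed 37 → total 165.
Compare {F-α, F-ε}: latency cost 145 + fixed 23 = 168.
Compare {F-β, F-γ, F-ε}: latency cost 128 + fixed 48 = 176.
Compare {F-α, F-γ, F-δ, F-ε}: latency cost 128 + fixed 48 = 176.
All other subsets cost ≥ 168. Minimum total cost: 165.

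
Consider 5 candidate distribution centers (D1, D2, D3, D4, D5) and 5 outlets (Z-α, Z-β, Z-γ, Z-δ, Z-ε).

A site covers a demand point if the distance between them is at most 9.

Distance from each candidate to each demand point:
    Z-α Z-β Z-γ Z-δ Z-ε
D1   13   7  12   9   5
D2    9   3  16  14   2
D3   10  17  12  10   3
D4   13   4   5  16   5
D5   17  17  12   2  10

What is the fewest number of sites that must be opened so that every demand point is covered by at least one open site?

3

Coverage sets (demand points within 9 of each site):
  D1: {Z-β, Z-δ, Z-ε}
  D2: {Z-α, Z-β, Z-ε}
  D3: {Z-ε}
  D4: {Z-β, Z-γ, Z-ε}
  D5: {Z-δ}
No 2 sites suffice: every size-2 union leaves at least one demand point uncovered.
But {D1, D2, D4} covers everything, so the minimum is 3.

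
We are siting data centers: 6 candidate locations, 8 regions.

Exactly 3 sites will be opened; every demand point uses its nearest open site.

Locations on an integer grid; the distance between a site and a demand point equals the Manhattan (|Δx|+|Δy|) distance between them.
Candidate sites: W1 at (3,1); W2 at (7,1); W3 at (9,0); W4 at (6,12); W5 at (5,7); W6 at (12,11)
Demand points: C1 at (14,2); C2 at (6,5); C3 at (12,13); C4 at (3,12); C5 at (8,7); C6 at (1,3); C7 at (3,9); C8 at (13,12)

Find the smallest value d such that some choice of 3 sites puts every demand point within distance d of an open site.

7

Open {W1, W3, W4}.
  Farthest demand point is C1 at distance 7 (to W3); all others are ≤ 7.
With {W1, W2, W4} the worst case is 8.
With {W2, W3, W4} the worst case is 8.
No size-3 selection achieves below 7.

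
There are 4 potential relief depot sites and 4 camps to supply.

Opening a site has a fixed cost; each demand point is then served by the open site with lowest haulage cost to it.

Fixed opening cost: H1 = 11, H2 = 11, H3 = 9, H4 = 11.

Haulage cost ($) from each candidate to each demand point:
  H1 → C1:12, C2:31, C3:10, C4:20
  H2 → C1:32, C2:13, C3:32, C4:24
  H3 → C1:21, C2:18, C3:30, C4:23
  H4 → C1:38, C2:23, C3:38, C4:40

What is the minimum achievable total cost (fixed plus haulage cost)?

77

Open {H1, H2}: assign each demand point to its cheapest open site.
  C1→H1 12, C2→H2 13, C3→H1 10, C4→H1 20
  haulage cost 55, fixed 22 → total 77.
Compare {H1, H3}: haulage cost 60 + fixed 20 = 80.
Compare {H1}: haulage cost 73 + fixed 11 = 84.
Compare {H1, H2, H3}: haulage cost 55 + fixed 31 = 86.
All other subsets cost ≥ 80. Minimum total cost: 77.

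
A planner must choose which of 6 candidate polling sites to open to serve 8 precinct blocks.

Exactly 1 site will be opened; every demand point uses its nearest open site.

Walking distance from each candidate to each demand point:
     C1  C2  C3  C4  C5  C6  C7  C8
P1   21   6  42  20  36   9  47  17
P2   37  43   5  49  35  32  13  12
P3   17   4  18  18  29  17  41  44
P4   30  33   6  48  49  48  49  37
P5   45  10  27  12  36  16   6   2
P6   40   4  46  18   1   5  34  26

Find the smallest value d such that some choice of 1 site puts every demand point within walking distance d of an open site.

Open {P3}.
  Farthest demand point is C8 at walking distance 44 (to P3); all others are ≤ 44.
With {P5} the worst case is 45.
With {P6} the worst case is 46.
No size-1 selection achieves below 44.

44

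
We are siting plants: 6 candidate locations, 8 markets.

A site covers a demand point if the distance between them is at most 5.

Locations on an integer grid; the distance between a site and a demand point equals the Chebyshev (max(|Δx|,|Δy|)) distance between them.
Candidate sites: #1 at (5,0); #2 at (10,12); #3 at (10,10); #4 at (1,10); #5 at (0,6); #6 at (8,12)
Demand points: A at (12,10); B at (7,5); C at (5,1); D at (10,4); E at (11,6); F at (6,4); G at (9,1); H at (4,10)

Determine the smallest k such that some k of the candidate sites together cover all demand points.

Coverage sets (demand points within 5 of each site):
  #1: {B, C, D, F, G}
  #2: {A}
  #3: {A, B, E}
  #4: {H}
  #5: {C, H}
  #6: {A, H}
No 2 sites suffice: every size-2 union leaves at least one demand point uncovered.
But {#1, #3, #4} covers everything, so the minimum is 3.

3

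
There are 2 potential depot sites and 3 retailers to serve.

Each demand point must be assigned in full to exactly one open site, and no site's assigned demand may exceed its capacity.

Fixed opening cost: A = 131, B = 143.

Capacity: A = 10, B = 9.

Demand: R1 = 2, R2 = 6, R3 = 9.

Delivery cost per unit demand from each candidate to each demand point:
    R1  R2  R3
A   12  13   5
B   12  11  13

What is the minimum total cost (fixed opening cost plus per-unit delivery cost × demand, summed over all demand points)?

Open {A, B}; cheapest assignment that respects the capacities:
  A (cap 10, load 9): R3 — cost 9×5 = 45
  B (cap 9, load 8): R1, R2 — cost 2×12 + 6×11 = 90
  Shipping 135, fixed 274 → total 409.
  Any other capacity-feasible assignment to {A, B} ships for at least 135.
Total demand is 17 and no other set of sites has combined capacity ≥ 17, so {A, B} is the only feasible choice of open sites. Minimum: 409.

409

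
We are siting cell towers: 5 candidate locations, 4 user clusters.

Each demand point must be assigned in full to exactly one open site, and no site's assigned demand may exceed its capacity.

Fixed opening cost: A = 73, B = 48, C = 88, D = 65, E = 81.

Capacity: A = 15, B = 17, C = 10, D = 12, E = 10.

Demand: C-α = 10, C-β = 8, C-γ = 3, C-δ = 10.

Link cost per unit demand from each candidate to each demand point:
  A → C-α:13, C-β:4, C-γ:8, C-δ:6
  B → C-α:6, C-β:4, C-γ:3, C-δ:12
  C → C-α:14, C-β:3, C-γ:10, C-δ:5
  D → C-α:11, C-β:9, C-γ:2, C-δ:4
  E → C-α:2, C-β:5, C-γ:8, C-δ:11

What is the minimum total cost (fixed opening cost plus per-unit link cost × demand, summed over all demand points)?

295

Open {B, D, E}; cheapest assignment that respects the capacities:
  B (cap 17, load 11): C-β, C-γ — cost 8×4 + 3×3 = 41
  D (cap 12, load 10): C-δ — cost 10×4 = 40
  E (cap 10, load 10): C-α — cost 10×2 = 20
  Shipping 101, fixed 194 → total 295.
  Any other capacity-feasible assignment to {B, D, E} ships for at least 101.
Compare {A, B, E}: its best feasible assignment gives total 323.
Compare {A, B, D}: its best feasible assignment gives total 327.
Every other set of open sites that can feasibly serve all demand totals ≥ 323 even under its best assignment. Minimum: 295.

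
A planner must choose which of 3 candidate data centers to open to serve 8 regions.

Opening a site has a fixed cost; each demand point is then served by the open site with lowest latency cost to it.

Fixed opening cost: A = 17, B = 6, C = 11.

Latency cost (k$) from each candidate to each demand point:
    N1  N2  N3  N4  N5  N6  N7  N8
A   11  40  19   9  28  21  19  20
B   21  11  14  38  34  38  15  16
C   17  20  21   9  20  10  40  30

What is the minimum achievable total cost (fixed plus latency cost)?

129

Open {B, C}: assign each demand point to its cheapest open site.
  N1→C 17, N2→B 11, N3→B 14, N4→C 9, N5→C 20, N6→C 10, N7→B 15, N8→B 16
  latency cost 112, fixed 17 → total 129.
Compare {A, B, C}: latency cost 106 + fixed 34 = 140.
Compare {A, B}: latency cost 125 + fixed 23 = 148.
Compare {A, C}: latency cost 128 + fixed 28 = 156.
All other subsets cost ≥ 140. Minimum total cost: 129.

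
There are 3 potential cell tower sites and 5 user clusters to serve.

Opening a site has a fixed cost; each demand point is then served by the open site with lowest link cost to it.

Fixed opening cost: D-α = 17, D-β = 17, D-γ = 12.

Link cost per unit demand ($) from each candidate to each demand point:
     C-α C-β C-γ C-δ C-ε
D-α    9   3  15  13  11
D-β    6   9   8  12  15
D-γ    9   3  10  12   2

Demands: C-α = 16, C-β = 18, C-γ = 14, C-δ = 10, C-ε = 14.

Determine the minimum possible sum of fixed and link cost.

439

Open {D-β, D-γ}: assign each demand point to its cheapest open site.
  C-α→D-β 16×6=96, C-β→D-γ 18×3=54, C-γ→D-β 14×8=112, C-δ→D-β 10×12=120, C-ε→D-γ 14×2=28
  link cost 410, fixed 29 → total 439.
Compare {D-α, D-β, D-γ}: link cost 410 + fixed 46 = 456.
Compare {D-γ}: link cost 486 + fixed 12 = 498.
Compare {D-α, D-γ}: link cost 486 + fixed 29 = 515.
All other subsets cost ≥ 456. Minimum total cost: 439.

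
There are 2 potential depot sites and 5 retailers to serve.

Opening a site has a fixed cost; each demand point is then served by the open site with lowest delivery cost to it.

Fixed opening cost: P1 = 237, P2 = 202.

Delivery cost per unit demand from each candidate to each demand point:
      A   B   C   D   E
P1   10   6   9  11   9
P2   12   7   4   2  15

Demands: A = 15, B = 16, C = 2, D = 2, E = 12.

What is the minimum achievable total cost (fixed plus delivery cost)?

Open {P1}: assign each demand point to its cheapest open site.
  A→P1 15×10=150, B→P1 16×6=96, C→P1 2×9=18, D→P1 2×11=22, E→P1 12×9=108
  delivery cost 394, fixed 237 → total 631.
Compare {P2}: delivery cost 484 + fixed 202 = 686.
Compare {P1, P2}: delivery cost 366 + fixed 439 = 805.

631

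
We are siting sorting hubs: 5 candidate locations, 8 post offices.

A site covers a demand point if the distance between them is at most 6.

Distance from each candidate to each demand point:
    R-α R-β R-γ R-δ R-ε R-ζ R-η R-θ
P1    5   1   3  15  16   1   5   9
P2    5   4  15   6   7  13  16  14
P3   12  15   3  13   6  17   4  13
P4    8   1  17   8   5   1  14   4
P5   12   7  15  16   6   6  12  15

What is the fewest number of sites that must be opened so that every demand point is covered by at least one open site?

Coverage sets (demand points within 6 of each site):
  P1: {R-α, R-β, R-γ, R-ζ, R-η}
  P2: {R-α, R-β, R-δ}
  P3: {R-γ, R-ε, R-η}
  P4: {R-β, R-ε, R-ζ, R-θ}
  P5: {R-ε, R-ζ}
No 2 sites suffice: every size-2 union leaves at least one demand point uncovered.
But {P1, P2, P4} covers everything, so the minimum is 3.

3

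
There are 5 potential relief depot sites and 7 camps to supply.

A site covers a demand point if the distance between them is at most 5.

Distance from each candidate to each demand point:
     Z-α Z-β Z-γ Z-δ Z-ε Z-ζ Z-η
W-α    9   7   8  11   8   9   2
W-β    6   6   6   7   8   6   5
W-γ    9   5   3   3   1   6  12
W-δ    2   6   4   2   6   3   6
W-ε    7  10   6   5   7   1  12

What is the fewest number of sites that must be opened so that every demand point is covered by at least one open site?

3

Coverage sets (demand points within 5 of each site):
  W-α: {Z-η}
  W-β: {Z-η}
  W-γ: {Z-β, Z-γ, Z-δ, Z-ε}
  W-δ: {Z-α, Z-γ, Z-δ, Z-ζ}
  W-ε: {Z-δ, Z-ζ}
No 2 sites suffice: every size-2 union leaves at least one demand point uncovered.
But {W-α, W-γ, W-δ} covers everything, so the minimum is 3.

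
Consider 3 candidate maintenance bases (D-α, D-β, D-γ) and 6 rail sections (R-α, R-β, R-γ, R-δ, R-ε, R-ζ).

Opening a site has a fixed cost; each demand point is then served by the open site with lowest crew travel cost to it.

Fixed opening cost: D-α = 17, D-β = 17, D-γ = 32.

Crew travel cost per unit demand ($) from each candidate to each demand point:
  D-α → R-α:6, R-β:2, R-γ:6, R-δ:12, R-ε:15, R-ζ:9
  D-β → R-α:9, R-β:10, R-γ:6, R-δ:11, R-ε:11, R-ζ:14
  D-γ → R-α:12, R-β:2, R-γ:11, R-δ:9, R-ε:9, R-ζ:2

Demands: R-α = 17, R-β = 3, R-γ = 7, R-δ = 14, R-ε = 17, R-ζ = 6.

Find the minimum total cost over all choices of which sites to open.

Open {D-α, D-γ}: assign each demand point to its cheapest open site.
  R-α→D-α 17×6=102, R-β→D-α 3×2=6, R-γ→D-α 7×6=42, R-δ→D-γ 14×9=126, R-ε→D-γ 17×9=153, R-ζ→D-γ 6×2=12
  crew travel cost 441, fixed 49 → total 490.
Compare {D-α, D-β, D-γ}: crew travel cost 441 + fixed 66 = 507.
Compare {D-β, D-γ}: crew travel cost 492 + fixed 49 = 541.
Compare {D-α, D-β}: crew travel cost 545 + fixed 34 = 579.
All other subsets cost ≥ 507. Minimum total cost: 490.

490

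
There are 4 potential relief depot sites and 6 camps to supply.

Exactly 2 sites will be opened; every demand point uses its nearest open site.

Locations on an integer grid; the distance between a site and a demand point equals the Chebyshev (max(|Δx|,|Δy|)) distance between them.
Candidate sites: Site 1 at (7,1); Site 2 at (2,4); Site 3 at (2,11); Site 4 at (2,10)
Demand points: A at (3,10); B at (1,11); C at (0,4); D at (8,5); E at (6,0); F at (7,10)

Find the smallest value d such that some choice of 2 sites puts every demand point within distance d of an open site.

6

Open {Site 1, Site 4}.
  Farthest demand point is C at distance 6 (to Site 4); all others are ≤ 6.
With {Site 2, Site 3} the worst case is 6.
With {Site 2, Site 4} the worst case is 6.
No size-2 selection achieves below 6.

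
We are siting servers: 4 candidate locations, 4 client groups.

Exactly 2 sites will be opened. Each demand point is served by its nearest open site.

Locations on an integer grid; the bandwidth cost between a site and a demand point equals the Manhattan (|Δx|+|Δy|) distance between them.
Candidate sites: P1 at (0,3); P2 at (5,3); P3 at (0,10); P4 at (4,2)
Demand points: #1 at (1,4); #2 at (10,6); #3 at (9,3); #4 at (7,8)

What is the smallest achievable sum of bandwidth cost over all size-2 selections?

21

Open {P1, P2}.
  #1→P1 2, #2→P2 8, #3→P2 4, #4→P2 7  ⇒ total 21.
Compare {P2, P3}: total 24.
Compare {P2, P4}: total 24.
No size-2 selection does better; minimum is 21.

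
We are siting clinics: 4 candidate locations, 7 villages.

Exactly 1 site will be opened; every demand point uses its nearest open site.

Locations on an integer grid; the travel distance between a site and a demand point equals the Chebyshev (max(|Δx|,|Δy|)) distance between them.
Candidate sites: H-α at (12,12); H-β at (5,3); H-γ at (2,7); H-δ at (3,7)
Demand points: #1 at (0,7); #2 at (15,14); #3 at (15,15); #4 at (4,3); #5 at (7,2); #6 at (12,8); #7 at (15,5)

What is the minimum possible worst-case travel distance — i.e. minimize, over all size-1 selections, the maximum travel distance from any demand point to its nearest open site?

Open {H-α}.
  Farthest demand point is #1 at travel distance 12 (to H-α); all others are ≤ 12.
With {H-β} the worst case is 12.
With {H-δ} the worst case is 12.
No size-1 selection achieves below 12.

12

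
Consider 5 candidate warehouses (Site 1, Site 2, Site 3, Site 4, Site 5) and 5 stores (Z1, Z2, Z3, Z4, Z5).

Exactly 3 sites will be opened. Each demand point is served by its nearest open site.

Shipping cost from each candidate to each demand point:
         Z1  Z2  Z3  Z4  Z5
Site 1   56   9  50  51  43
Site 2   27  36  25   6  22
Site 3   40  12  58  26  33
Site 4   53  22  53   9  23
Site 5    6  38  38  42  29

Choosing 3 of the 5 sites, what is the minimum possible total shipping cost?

Open {Site 1, Site 2, Site 5}.
  Z1→Site 5 6, Z2→Site 1 9, Z3→Site 2 25, Z4→Site 2 6, Z5→Site 2 22  ⇒ total 68.
Compare {Site 2, Site 3, Site 5}: total 71.
Compare {Site 2, Site 4, Site 5}: total 81.
No size-3 selection does better; minimum is 68.

68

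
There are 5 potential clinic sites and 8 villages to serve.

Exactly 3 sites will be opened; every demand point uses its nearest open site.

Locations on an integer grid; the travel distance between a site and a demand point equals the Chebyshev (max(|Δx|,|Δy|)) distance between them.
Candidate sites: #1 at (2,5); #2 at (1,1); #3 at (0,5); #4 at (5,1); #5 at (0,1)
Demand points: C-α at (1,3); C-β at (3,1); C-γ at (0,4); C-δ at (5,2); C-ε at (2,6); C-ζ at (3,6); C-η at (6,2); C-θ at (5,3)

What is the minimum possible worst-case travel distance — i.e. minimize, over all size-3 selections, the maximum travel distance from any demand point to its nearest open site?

2

Open {#1, #2, #4}.
  Farthest demand point is C-α at travel distance 2 (to #1); all others are ≤ 2.
With {#1, #3, #4} the worst case is 2.
With {#1, #4, #5} the worst case is 2.
No size-3 selection achieves below 2.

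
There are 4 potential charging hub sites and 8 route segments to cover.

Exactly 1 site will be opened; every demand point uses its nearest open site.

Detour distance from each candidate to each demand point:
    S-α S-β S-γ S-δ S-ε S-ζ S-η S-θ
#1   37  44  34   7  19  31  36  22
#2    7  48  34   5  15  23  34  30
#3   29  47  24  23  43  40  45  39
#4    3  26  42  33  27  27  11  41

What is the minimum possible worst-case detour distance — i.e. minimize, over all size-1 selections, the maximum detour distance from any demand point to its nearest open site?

Open {#4}.
  Farthest demand point is S-γ at detour distance 42 (to #4); all others are ≤ 42.
With {#1} the worst case is 44.
With {#3} the worst case is 47.
No size-1 selection achieves below 42.

42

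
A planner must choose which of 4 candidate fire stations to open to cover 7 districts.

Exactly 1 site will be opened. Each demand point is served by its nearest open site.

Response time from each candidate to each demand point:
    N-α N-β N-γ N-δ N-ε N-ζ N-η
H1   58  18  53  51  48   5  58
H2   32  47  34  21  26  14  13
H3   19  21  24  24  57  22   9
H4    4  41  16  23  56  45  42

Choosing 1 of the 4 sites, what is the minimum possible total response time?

176

Open {H3}.
  N-α→H3 19, N-β→H3 21, N-γ→H3 24, N-δ→H3 24, N-ε→H3 57, N-ζ→H3 22, N-η→H3 9  ⇒ total 176.
Compare {H2}: total 187.
Compare {H4}: total 227.
No size-1 selection does better; minimum is 176.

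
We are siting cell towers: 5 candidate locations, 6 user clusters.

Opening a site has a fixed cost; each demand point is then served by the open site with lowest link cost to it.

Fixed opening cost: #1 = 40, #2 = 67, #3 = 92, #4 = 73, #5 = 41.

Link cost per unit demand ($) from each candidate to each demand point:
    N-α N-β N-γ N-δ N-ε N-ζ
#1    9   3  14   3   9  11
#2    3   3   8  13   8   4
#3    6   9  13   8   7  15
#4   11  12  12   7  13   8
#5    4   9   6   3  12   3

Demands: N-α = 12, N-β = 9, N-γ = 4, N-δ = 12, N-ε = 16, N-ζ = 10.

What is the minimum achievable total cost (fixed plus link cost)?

Open {#2, #5}: assign each demand point to its cheapest open site.
  N-α→#2 12×3=36, N-β→#2 9×3=27, N-γ→#5 4×6=24, N-δ→#5 12×3=36, N-ε→#2 16×8=128, N-ζ→#5 10×3=30
  link cost 281, fixed 108 → total 389.
Compare {#1, #5}: link cost 309 + fixed 81 = 390.
Compare {#1, #2}: link cost 299 + fixed 107 = 406.
Compare {#1, #2, #5}: link cost 281 + fixed 148 = 429.
All other subsets cost ≥ 390. Minimum total cost: 389.

389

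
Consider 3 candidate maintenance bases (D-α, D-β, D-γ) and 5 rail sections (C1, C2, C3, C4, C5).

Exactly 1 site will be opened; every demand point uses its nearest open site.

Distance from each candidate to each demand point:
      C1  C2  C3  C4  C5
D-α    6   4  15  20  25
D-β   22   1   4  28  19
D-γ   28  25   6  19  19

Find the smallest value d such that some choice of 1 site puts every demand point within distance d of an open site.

25

Open {D-α}.
  Farthest demand point is C5 at distance 25 (to D-α); all others are ≤ 25.
With {D-β} the worst case is 28.
With {D-γ} the worst case is 28.
No size-1 selection achieves below 25.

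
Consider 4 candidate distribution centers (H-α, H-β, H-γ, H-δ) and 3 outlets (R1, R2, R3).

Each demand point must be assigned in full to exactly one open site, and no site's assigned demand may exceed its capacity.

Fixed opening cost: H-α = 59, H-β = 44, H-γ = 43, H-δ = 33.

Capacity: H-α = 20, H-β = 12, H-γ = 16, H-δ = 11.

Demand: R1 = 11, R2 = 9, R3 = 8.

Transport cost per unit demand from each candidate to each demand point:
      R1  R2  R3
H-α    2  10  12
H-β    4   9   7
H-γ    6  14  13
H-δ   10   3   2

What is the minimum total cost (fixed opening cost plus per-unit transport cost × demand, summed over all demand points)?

220

Open {H-α, H-δ}; cheapest assignment that respects the capacities:
  H-α (cap 20, load 20): R1, R2 — cost 11×2 + 9×10 = 112
  H-δ (cap 11, load 8): R3 — cost 8×2 = 16
  Shipping 128, fixed 92 → total 220.
  Any other capacity-feasible assignment to {H-α, H-δ} ships for at least 128.
Compare {H-α, H-β, H-δ}: its best feasible assignment gives total 241.
Compare {H-α, H-γ, H-δ}: its best feasible assignment gives total 263.
Every other set of open sites that can feasibly serve all demand totals ≥ 241 even under its best assignment. Minimum: 220.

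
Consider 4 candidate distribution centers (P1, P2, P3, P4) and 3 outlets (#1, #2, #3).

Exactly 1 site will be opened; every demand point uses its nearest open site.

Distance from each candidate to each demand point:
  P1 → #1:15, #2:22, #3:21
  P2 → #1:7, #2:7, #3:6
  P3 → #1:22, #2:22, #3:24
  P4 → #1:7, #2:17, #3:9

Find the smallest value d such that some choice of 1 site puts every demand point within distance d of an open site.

Open {P2}.
  Farthest demand point is #1 at distance 7 (to P2); all others are ≤ 7.
With {P4} the worst case is 17.
With {P1} the worst case is 22.
No size-1 selection achieves below 7.

7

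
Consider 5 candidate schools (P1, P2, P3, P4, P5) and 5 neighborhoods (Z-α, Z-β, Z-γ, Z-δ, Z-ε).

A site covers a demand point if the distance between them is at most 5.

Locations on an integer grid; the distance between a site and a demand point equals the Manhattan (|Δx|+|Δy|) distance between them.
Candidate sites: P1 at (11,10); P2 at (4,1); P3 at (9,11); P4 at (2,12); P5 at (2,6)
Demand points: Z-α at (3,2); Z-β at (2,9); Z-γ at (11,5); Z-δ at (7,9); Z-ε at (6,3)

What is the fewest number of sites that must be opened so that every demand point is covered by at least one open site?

Coverage sets (demand points within 5 of each site):
  P1: {Z-γ, Z-δ}
  P2: {Z-α, Z-ε}
  P3: {Z-δ}
  P4: {Z-β}
  P5: {Z-α, Z-β}
No 2 sites suffice: every size-2 union leaves at least one demand point uncovered.
But {P1, P2, P4} covers everything, so the minimum is 3.

3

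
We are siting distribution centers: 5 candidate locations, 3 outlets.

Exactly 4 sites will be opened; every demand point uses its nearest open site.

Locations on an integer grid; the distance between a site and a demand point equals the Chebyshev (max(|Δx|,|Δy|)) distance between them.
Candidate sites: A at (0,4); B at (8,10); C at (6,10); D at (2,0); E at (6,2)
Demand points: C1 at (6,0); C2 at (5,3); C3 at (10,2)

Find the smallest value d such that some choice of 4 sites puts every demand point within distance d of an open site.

4

Open {A, B, C, E}.
  Farthest demand point is C3 at distance 4 (to E); all others are ≤ 4.
With {A, B, D, E} the worst case is 4.
With {A, C, D, E} the worst case is 4.
No size-4 selection achieves below 4.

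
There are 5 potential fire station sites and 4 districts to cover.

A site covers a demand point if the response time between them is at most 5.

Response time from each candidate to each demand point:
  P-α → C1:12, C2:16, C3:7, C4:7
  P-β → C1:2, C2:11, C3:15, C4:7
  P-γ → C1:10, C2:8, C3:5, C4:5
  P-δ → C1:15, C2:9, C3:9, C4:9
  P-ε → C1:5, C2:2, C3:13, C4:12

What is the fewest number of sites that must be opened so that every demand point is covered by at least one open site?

2

Coverage sets (demand points within 5 of each site):
  P-α: {}
  P-β: {C1}
  P-γ: {C3, C4}
  P-δ: {}
  P-ε: {C1, C2}
No single site covers all 4 demand points.
But {P-γ, P-ε} covers everything, so the minimum is 2.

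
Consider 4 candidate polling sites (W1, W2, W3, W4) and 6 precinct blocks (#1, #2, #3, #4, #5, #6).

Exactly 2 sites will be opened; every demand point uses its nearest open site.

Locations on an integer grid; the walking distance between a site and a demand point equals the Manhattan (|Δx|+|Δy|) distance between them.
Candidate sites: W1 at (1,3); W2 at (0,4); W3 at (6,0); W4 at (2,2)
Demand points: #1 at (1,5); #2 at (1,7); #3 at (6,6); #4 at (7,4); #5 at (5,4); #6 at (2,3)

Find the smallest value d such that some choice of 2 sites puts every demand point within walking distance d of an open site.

6

Open {W1, W3}.
  Farthest demand point is #3 at walking distance 6 (to W3); all others are ≤ 6.
With {W2, W3} the worst case is 6.
With {W3, W4} the worst case is 6.
No size-2 selection achieves below 6.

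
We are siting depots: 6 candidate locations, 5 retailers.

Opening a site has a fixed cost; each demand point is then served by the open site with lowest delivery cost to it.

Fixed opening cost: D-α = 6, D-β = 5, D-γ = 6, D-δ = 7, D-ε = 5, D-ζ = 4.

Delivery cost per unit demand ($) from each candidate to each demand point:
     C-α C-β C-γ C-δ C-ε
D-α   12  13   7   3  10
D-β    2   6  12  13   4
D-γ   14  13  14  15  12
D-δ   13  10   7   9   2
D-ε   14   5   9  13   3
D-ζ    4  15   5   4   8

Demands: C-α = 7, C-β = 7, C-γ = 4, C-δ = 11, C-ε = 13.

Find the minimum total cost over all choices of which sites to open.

155

Open {D-α, D-β, D-δ, D-ε, D-ζ}: assign each demand point to its cheapest open site.
  C-α→D-β 7×2=14, C-β→D-ε 7×5=35, C-γ→D-ζ 4×5=20, C-δ→D-α 11×3=33, C-ε→D-δ 13×2=26
  delivery cost 128, fixed 27 → total 155.
Compare {D-α, D-β, D-δ, D-ζ}: delivery cost 135 + fixed 22 = 157.
Compare {D-α, D-β, D-δ, D-ε}: delivery cost 136 + fixed 23 = 159.
Compare {D-β, D-δ, D-ε, D-ζ}: delivery cost 139 + fixed 21 = 160.
All other subsets cost ≥ 157. Minimum total cost: 155.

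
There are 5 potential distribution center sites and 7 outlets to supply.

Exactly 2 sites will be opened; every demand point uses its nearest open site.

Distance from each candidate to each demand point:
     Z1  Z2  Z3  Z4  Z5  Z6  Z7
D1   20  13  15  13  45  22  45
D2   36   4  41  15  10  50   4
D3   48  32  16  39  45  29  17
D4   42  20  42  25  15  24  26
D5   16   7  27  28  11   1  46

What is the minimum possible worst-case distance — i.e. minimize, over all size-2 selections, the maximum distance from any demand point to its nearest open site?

Open {D1, D2}.
  Farthest demand point is Z6 at distance 22 (to D1); all others are ≤ 22.
With {D1, D4} the worst case is 26.
With {D2, D5} the worst case is 27.
No size-2 selection achieves below 22.

22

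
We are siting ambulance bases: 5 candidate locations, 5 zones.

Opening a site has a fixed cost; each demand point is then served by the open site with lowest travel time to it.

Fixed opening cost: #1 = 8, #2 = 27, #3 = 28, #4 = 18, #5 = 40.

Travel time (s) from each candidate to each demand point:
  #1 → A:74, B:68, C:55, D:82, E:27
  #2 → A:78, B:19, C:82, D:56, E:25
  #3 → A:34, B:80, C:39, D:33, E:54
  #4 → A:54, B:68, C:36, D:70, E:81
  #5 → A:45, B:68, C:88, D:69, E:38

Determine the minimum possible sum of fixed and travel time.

205

Open {#2, #3}: assign each demand point to its cheapest open site.
  A→#3 34, B→#2 19, C→#3 39, D→#3 33, E→#2 25
  travel time 150, fixed 55 → total 205.
Compare {#1, #2, #3}: travel time 150 + fixed 63 = 213.
Compare {#2, #3, #4}: travel time 147 + fixed 73 = 220.
Compare {#1, #2, #3, #4}: travel time 147 + fixed 81 = 228.
All other subsets cost ≥ 213. Minimum total cost: 205.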